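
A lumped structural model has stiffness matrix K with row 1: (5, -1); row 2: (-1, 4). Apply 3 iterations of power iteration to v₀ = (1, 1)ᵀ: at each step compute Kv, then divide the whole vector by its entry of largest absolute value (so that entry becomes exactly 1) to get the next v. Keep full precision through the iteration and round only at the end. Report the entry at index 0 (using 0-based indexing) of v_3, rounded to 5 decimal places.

1.00000

Kv0 = (4.000000, 3.000000); divide by 4.000000 → v1 = (1.000000, 0.750000)
Kv1 = (4.250000, 2.000000); divide by 4.250000 → v2 = (1.000000, 0.470588)
Kv2 = (4.529412, 0.882353); divide by 4.529412 → v3 = (1.000000, 0.194805)
Requested entry of v3: 77/77 = 1.00000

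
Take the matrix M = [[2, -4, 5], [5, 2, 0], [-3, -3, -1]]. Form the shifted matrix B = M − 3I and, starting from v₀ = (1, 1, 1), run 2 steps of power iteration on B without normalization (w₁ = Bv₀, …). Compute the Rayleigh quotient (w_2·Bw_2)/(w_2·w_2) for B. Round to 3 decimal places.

μ ≈ -2.057

B = M − 3I has rows (-1, -4, 5); (5, -1, 0); (-3, -3, -4)
w1 = Bv₀ = (0, 4, -10)
w2 = Bw1 = (-66, -4, 28)
Bw2 = (222, -326, 98)
w2·Bw2 = -10604; w2·w2 = 5156; μ ≈ -10604/5156 = -2.057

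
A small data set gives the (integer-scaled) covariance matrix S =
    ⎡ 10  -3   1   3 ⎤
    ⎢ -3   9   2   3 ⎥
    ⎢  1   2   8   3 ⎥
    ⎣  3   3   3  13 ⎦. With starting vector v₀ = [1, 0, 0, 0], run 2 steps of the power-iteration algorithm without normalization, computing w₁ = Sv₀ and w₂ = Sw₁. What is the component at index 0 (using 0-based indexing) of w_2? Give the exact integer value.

119

w1 = Sv₀ = (10·1 + (-3)·0 + 1·0 + 3·0; (-3)·1 + 9·0 + 2·0 + 3·0; 1·1 + 2·0 + 8·0 + 3·0; 3·1 + 3·0 + 3·0 + 13·0) = (10, -3, 1, 3)
w2 = Sw1 = (10·10 + (-3)·(-3) + 1·1 + 3·3; (-3)·10 + 9·(-3) + 2·1 + 3·3; 1·10 + 2·(-3) + 8·1 + 3·3; 3·10 + 3·(-3) + 3·1 + 13·3) = (119, -46, 21, 63)
The requested component of w2 is 119.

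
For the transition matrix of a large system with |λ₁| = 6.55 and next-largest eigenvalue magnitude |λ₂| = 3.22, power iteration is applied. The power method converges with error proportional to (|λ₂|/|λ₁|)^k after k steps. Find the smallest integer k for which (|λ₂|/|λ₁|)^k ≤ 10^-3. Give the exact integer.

|λ₂/λ₁| = 3.22/6.55 = 0.49160
Need k ≥ ln(10^-3) / ln(0.49160) = -6.9078 / -0.7101 ≈ 9.728
Smallest integer k satisfying the bound: 10

10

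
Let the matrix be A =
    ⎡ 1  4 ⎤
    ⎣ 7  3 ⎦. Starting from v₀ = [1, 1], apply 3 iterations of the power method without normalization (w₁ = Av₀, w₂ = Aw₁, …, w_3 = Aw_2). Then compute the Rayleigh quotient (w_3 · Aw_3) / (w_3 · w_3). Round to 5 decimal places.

λ ≈ 7.31858

w1 = Av₀ = (5, 10)
w2 = Aw1 = (45, 65)
w3 = Aw2 = (305, 510)
Aw3 = (2345, 3665)
w3·Aw3 = 305·2345 + 510·3665 = 2584375; w3·w3 = 305·305 + 510·510 = 353125
λ ≈ 2584375/353125 = 7.31858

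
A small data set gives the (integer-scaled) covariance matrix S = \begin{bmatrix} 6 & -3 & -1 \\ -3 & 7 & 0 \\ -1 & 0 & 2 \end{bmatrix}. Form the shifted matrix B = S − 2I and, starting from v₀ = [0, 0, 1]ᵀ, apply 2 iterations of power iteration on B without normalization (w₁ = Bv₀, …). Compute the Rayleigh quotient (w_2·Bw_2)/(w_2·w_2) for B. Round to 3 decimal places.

B = S − 2I has rows (4, -3, -1); (-3, 5, 0); (-1, 0, 0)
w1 = Bv₀ = (4·0 + (-3)·0 + (-1)·1; (-3)·0 + 5·0 + 0·1; (-1)·0 + 0·0 + 0·1) = (-1, 0, 0)
w2 = Bw1 = (4·(-1) + (-3)·0 + (-1)·0; (-3)·(-1) + 5·0 + 0·0; (-1)·(-1) + 0·0 + 0·0) = (-4, 3, 1)
Bw2 = (-26, 27, 4)
w2·Bw2 = 189; w2·w2 = 26; μ ≈ 189/26 = 7.269

μ ≈ 7.269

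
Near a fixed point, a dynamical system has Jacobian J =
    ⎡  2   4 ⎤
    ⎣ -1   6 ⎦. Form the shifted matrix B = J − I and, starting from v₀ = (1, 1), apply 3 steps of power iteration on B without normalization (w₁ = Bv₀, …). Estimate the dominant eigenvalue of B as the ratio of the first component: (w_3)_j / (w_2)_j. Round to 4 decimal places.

B = J − I has rows (1, 4); (-1, 5)
w1 = Bv₀ = (5, 4)
w2 = Bw1 = (21, 15)
w3 = Bw2 = (81, 54)
Ratio: 81/21 = 3.8571

3.8571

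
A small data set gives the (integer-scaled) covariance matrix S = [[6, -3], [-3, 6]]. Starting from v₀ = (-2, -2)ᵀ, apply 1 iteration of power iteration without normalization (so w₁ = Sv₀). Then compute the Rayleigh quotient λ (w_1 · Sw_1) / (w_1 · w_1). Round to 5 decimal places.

w1 = Sv₀ = (6·(-2) + (-3)·(-2); (-3)·(-2) + 6·(-2)) = (-6, -6)
Sw1 = (-18, -18)
w1·Sw1 = (-6)·(-18) + (-6)·(-18) = 216; w1·w1 = (-6)·(-6) + (-6)·(-6) = 72
λ ≈ 216/72 = 3.00000

3.00000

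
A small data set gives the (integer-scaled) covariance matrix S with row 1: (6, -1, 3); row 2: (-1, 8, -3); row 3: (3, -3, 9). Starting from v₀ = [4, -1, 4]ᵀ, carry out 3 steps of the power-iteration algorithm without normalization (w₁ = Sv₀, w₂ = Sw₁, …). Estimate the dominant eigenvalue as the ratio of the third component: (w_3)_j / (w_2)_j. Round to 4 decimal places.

w1 = Sv₀ = (6·4 + (-1)·(-1) + 3·4; (-1)·4 + 8·(-1) + (-3)·4; 3·4 + (-3)·(-1) + 9·4) = (37, -24, 51)
w2 = Sw1 = (6·37 + (-1)·(-24) + 3·51; (-1)·37 + 8·(-24) + (-3)·51; 3·37 + (-3)·(-24) + 9·51) = (399, -382, 642)
w3 = Sw2 = (4702, -5381, 8121)
Ratio at component: 8121 / 642 = 12.6495

12.6495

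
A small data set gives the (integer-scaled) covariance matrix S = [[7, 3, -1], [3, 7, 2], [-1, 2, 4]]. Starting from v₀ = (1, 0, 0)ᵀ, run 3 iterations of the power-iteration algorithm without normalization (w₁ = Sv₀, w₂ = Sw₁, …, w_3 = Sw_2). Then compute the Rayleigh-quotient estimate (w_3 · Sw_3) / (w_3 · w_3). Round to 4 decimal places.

9.9507

w1 = Sv₀ = (7·1 + 3·0 + (-1)·0; 3·1 + 7·0 + 2·0; (-1)·1 + 2·0 + 4·0) = (7, 3, -1)
w2 = Sw1 = (7·7 + 3·3 + (-1)·(-1); 3·7 + 7·3 + 2·(-1); (-1)·7 + 2·3 + 4·(-1)) = (59, 40, -5)
w3 = Sw2 = (538, 447, 1)
Sw3 = (5106, 4745, 360)
w3·Sw3 = 538·5106 + 447·4745 + 1·360 = 4868403; w3·w3 = 538·538 + 447·447 + 1·1 = 489254
λ ≈ 4868403/489254 = 9.9507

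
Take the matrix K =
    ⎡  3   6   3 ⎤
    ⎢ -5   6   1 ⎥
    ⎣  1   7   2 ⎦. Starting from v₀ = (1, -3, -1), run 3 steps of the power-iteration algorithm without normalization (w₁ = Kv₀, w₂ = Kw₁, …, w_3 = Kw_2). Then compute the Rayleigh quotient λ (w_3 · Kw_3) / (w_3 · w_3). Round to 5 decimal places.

w1 = Kv₀ = (3·1 + 6·(-3) + 3·(-1); (-5)·1 + 6·(-3) + 1·(-1); 1·1 + 7·(-3) + 2·(-1)) = (-18, -24, -22)
w2 = Kw1 = (3·(-18) + 6·(-24) + 3·(-22); (-5)·(-18) + 6·(-24) + 1·(-22); 1·(-18) + 7·(-24) + 2·(-22)) = (-264, -76, -230)
w3 = Kw2 = (-1938, 634, -1256)
Kw3 = (-5778, 12238, -12)
w3·Kw3 = (-1938)·(-5778) + 634·12238 + (-1256)·(-12) = 18971728; w3·w3 = (-1938)·(-1938) + 634·634 + (-1256)·(-1256) = 5735336
λ ≈ 18971728/5735336 = 3.30787

λ ≈ 3.30787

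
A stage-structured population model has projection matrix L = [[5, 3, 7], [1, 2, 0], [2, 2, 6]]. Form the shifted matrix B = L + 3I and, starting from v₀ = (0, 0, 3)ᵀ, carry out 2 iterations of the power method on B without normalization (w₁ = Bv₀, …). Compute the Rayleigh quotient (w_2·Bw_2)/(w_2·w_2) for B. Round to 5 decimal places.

12.96170

B = L + 3I has rows (8, 3, 7); (1, 5, 0); (2, 2, 9)
w1 = Bv₀ = (21, 0, 27)
w2 = Bw1 = (357, 21, 285)
Bw2 = (4914, 462, 3321)
w2·Bw2 = 2710485; w2·w2 = 209115; μ ≈ 2710485/209115 = 12.96170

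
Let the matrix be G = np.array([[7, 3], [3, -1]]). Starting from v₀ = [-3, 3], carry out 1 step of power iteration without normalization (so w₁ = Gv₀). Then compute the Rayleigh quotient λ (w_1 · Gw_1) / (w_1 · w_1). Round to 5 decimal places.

w1 = Gv₀ = (7·(-3) + 3·3; 3·(-3) + (-1)·3) = (-12, -12)
Gw1 = (-120, -24)
w1·Gw1 = (-12)·(-120) + (-12)·(-24) = 1728; w1·w1 = (-12)·(-12) + (-12)·(-12) = 288
λ ≈ 1728/288 = 6.00000

6.00000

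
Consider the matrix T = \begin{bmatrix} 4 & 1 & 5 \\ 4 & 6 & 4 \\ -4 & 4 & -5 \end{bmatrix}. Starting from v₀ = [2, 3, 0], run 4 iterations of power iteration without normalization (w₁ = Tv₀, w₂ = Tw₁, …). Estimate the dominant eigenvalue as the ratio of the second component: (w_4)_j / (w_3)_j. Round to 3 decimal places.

w1 = Tv₀ = (11, 26, 4)
w2 = Tw1 = (90, 216, 40)
w3 = Tw2 = (776, 1816, 304)
w4 = Tw3 = (6440, 15216, 2640)
Ratio at component: 15216 / 1816 = 8.379

λ ≈ 8.379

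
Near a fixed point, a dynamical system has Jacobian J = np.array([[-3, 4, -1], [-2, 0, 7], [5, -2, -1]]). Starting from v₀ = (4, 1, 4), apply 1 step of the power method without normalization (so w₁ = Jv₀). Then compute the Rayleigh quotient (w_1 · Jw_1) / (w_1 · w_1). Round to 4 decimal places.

w1 = Jv₀ = (-12, 20, 14)
Jw1 = (102, 122, -114)
w1·Jw1 = (-12)·102 + 20·122 + 14·(-114) = -380; w1·w1 = (-12)·(-12) + 20·20 + 14·14 = 740
λ ≈ -380/740 = -0.5135

-0.5135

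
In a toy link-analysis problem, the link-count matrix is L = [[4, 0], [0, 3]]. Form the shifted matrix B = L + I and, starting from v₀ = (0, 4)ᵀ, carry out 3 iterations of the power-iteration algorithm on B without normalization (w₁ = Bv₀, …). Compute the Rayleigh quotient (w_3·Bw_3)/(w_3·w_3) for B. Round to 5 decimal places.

μ ≈ 4.00000

B = L + I has rows (5, 0); (0, 4)
w1 = Bv₀ = (5·0 + 0·4; 0·0 + 4·4) = (0, 16)
w2 = Bw1 = (5·0 + 0·16; 0·0 + 4·16) = (0, 64)
w3 = Bw2 = (0, 256)
Bw3 = (0, 1024)
w3·Bw3 = 262144; w3·w3 = 65536; μ ≈ 262144/65536 = 4.00000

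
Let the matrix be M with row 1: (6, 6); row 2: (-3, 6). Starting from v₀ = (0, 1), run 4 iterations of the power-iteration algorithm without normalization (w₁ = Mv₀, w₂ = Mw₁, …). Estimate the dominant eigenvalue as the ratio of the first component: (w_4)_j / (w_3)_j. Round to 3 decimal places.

4.800

w1 = Mv₀ = (6·0 + 6·1; (-3)·0 + 6·1) = (6, 6)
w2 = Mw1 = (6·6 + 6·6; (-3)·6 + 6·6) = (72, 18)
w3 = Mw2 = (540, -108)
w4 = Mw3 = (2592, -2268)
Ratio at component: 2592 / 540 = 4.800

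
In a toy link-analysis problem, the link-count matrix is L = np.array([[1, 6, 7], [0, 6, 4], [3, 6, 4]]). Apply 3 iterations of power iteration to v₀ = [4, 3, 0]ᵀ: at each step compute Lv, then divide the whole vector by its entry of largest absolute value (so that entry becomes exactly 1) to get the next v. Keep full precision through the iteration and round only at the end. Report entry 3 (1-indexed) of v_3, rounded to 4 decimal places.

Lv0 = (22.00000, 18.00000, 30.00000); divide by 30.00000 → v1 = (0.73333, 0.60000, 1.00000)
Lv1 = (11.33333, 7.60000, 9.80000); divide by 11.33333 → v2 = (1.00000, 0.67059, 0.86471)
Lv2 = (11.07647, 7.48235, 10.48235); divide by 11.07647 → v3 = (1.00000, 0.67552, 0.94636)
Requested entry of v3: 3564/3766 = 0.9464

0.9464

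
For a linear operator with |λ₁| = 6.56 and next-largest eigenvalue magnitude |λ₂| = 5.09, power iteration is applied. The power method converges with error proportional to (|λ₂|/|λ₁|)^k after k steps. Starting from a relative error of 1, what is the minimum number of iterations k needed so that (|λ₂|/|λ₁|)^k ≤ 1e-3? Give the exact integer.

28

|λ₂/λ₁| = 5.09/6.56 = 0.77591
Need k ≥ ln(1e-3) / ln(0.77591) = -6.9078 / -0.2537 ≈ 27.227
Smallest integer k satisfying the bound: 28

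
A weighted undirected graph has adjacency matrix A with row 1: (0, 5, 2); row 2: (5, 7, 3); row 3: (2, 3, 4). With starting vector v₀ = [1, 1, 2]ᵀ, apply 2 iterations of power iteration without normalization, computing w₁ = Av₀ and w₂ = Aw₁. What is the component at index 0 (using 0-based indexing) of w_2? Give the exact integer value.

w1 = Av₀ = (0·1 + 5·1 + 2·2; 5·1 + 7·1 + 3·2; 2·1 + 3·1 + 4·2) = (9, 18, 13)
w2 = Aw1 = (0·9 + 5·18 + 2·13; 5·9 + 7·18 + 3·13; 2·9 + 3·18 + 4·13) = (116, 210, 124)
The requested component of w2 is 116.

116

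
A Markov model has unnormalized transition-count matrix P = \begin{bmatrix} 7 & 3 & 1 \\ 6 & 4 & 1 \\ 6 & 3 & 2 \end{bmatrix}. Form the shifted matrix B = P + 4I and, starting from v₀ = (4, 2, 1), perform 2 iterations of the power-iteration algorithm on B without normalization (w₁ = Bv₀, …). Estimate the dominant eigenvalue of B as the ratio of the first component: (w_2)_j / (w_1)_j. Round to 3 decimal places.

μ ≈ 14.118

B = P + 4I has rows (11, 3, 1); (6, 8, 1); (6, 3, 6)
w1 = Bv₀ = (11·4 + 3·2 + 1·1; 6·4 + 8·2 + 1·1; 6·4 + 3·2 + 6·1) = (51, 41, 36)
w2 = Bw1 = (11·51 + 3·41 + 1·36; 6·51 + 8·41 + 1·36; 6·51 + 3·41 + 6·36) = (720, 670, 645)
Ratio: 720/51 = 14.118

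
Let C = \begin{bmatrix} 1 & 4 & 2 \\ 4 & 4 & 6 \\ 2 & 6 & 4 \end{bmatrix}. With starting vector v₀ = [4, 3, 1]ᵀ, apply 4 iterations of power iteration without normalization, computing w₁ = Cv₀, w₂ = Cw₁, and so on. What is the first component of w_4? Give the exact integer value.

w1 = Cv₀ = (1·4 + 4·3 + 2·1; 4·4 + 4·3 + 6·1; 2·4 + 6·3 + 4·1) = (18, 34, 30)
w2 = Cw1 = (1·18 + 4·34 + 2·30; 4·18 + 4·34 + 6·30; 2·18 + 6·34 + 4·30) = (214, 388, 360)
w3 = Cw2 = (2486, 4568, 4196)
w4 = Cw3 = (29150, 53392, 49164)
The requested component of w4 is 29150.

29150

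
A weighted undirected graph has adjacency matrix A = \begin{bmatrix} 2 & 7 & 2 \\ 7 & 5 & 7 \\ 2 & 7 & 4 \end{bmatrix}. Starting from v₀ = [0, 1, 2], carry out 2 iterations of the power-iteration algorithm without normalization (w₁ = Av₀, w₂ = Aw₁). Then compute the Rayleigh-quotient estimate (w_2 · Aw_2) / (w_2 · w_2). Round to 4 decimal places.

14.9339

w1 = Av₀ = (2·0 + 7·1 + 2·2; 7·0 + 5·1 + 7·2; 2·0 + 7·1 + 4·2) = (11, 19, 15)
w2 = Aw1 = (2·11 + 7·19 + 2·15; 7·11 + 5·19 + 7·15; 2·11 + 7·19 + 4·15) = (185, 277, 215)
Aw2 = (2739, 4185, 3169)
w2·Aw2 = 185·2739 + 277·4185 + 215·3169 = 2347295; w2·w2 = 185·185 + 277·277 + 215·215 = 157179
λ ≈ 2347295/157179 = 14.9339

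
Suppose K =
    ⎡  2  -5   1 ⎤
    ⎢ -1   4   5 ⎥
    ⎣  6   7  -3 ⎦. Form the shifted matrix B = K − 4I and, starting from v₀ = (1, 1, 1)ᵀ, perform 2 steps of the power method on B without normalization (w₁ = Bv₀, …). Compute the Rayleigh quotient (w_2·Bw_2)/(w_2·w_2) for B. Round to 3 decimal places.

B = K − 4I has rows (-2, -5, 1); (-1, 0, 5); (6, 7, -7)
w1 = Bv₀ = ((-2)·1 + (-5)·1 + 1·1; (-1)·1 + 0·1 + 5·1; 6·1 + 7·1 + (-7)·1) = (-6, 4, 6)
w2 = Bw1 = ((-2)·(-6) + (-5)·4 + 1·6; (-1)·(-6) + 0·4 + 5·6; 6·(-6) + 7·4 + (-7)·6) = (-2, 36, -50)
Bw2 = (-226, -248, 590)
w2·Bw2 = -37976; w2·w2 = 3800; μ ≈ -37976/3800 = -9.994

-9.994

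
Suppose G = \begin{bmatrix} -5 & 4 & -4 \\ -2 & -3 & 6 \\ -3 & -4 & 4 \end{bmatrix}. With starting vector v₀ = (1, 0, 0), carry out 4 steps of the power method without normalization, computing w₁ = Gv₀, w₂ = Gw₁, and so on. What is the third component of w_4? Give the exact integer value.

395

w1 = Gv₀ = ((-5)·1 + 4·0 + (-4)·0; (-2)·1 + (-3)·0 + 6·0; (-3)·1 + (-4)·0 + 4·0) = (-5, -2, -3)
w2 = Gw1 = ((-5)·(-5) + 4·(-2) + (-4)·(-3); (-2)·(-5) + (-3)·(-2) + 6·(-3); (-3)·(-5) + (-4)·(-2) + 4·(-3)) = (29, -2, 11)
w3 = Gw2 = (-197, 14, -35)
w4 = Gw3 = (1181, 142, 395)
The requested component of w4 is 395.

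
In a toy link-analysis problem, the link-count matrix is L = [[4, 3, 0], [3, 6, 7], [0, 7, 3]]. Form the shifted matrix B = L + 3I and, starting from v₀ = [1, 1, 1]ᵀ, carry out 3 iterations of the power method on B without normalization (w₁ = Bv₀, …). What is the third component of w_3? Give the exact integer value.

3310

B = L + 3I has rows (7, 3, 0); (3, 9, 7); (0, 7, 6)
w1 = Bv₀ = (10, 19, 13)
w2 = Bw1 = (127, 292, 211)
w3 = Bw2 = (1765, 4486, 3310)
Requested component of w3: 3310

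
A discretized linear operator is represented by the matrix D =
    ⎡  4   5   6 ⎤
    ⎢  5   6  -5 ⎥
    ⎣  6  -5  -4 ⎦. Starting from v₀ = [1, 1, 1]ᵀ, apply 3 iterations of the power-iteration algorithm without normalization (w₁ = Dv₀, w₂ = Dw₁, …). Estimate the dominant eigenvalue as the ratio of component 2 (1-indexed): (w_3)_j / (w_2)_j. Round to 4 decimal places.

w1 = Dv₀ = (15, 6, -3)
w2 = Dw1 = (72, 126, 72)
w3 = Dw2 = (1350, 756, -486)
Ratio at component: 756 / 126 = 6.0000

λ ≈ 6.0000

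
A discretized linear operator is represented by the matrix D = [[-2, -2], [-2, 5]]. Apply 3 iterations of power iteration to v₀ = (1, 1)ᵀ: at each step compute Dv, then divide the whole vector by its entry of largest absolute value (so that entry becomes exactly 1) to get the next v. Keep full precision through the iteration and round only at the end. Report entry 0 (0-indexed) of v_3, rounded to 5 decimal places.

Dv0 = (-4.000000, 3.000000); divide by -4.000000 → v1 = (1.000000, -0.750000)
Dv1 = (-0.500000, -5.750000); divide by -5.750000 → v2 = (0.086957, 1.000000)
Dv2 = (-2.173913, 4.826087); divide by 4.826087 → v3 = (-0.450450, 1.000000)
Requested entry of v3: -50/111 = -0.45045

-0.45045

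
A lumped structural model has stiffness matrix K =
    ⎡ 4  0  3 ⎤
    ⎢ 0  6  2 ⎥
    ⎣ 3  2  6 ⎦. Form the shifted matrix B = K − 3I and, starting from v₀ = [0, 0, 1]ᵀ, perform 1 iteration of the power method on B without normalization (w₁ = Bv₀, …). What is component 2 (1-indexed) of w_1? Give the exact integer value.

2

B = K − 3I has rows (1, 0, 3); (0, 3, 2); (3, 2, 3)
w1 = Bv₀ = (1·0 + 0·0 + 3·1; 0·0 + 3·0 + 2·1; 3·0 + 2·0 + 3·1) = (3, 2, 3)
Requested component of w1: 2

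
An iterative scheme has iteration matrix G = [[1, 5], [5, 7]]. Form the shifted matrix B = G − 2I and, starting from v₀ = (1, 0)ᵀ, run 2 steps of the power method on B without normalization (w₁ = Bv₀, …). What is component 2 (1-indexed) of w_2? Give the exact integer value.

B = G − 2I has rows (-1, 5); (5, 5)
w1 = Bv₀ = ((-1)·1 + 5·0; 5·1 + 5·0) = (-1, 5)
w2 = Bw1 = ((-1)·(-1) + 5·5; 5·(-1) + 5·5) = (26, 20)
Requested component of w2: 20

20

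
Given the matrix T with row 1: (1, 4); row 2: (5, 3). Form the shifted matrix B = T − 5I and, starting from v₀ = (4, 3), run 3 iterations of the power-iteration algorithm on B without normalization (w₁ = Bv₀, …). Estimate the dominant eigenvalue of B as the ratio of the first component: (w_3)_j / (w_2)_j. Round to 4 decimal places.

B = T − 5I has rows (-4, 4); (5, -2)
w1 = Bv₀ = (-4, 14)
w2 = Bw1 = (72, -48)
w3 = Bw2 = (-480, 456)
Ratio: -480/72 = -6.6667

-6.6667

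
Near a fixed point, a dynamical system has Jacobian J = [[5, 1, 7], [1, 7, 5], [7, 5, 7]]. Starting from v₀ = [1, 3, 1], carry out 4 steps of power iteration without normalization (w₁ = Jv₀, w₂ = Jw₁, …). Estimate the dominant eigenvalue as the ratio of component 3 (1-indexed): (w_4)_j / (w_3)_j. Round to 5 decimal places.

w1 = Jv₀ = (15, 27, 29)
w2 = Jw1 = (305, 349, 443)
w3 = Jw2 = (4975, 4963, 6981)
w4 = Jw3 = (78705, 74621, 108507)
Ratio at component: 108507 / 6981 = 15.54319

15.54319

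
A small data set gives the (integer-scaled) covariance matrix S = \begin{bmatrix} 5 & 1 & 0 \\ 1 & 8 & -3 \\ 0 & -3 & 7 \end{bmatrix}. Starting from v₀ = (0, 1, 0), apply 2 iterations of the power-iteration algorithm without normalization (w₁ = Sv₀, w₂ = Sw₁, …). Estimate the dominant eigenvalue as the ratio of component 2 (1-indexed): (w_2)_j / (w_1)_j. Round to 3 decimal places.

9.250

w1 = Sv₀ = (5·0 + 1·1 + 0·0; 1·0 + 8·1 + (-3)·0; 0·0 + (-3)·1 + 7·0) = (1, 8, -3)
w2 = Sw1 = (5·1 + 1·8 + 0·(-3); 1·1 + 8·8 + (-3)·(-3); 0·1 + (-3)·8 + 7·(-3)) = (13, 74, -45)
Ratio at component: 74 / 8 = 9.250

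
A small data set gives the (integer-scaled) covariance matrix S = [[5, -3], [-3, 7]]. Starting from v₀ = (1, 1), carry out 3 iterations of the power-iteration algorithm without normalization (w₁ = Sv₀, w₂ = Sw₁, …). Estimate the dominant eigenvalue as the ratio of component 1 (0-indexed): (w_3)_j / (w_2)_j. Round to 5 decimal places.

λ ≈ 7.27273

w1 = Sv₀ = (5·1 + (-3)·1; (-3)·1 + 7·1) = (2, 4)
w2 = Sw1 = (5·2 + (-3)·4; (-3)·2 + 7·4) = (-2, 22)
w3 = Sw2 = (-76, 160)
Ratio at component: 160 / 22 = 7.27273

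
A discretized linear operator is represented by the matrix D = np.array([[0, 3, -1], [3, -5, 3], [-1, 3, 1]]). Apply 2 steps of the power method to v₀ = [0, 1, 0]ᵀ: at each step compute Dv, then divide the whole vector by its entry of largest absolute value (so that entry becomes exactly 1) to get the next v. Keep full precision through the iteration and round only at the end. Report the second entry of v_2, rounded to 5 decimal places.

Dv0 = (3.000000, -5.000000, 3.000000); divide by -5.000000 → v1 = (-0.600000, 1.000000, -0.600000)
Dv1 = (3.600000, -8.600000, 3.000000); divide by -8.600000 → v2 = (-0.418605, 1.000000, -0.348837)
Requested entry of v2: 43/43 = 1.00000

1.00000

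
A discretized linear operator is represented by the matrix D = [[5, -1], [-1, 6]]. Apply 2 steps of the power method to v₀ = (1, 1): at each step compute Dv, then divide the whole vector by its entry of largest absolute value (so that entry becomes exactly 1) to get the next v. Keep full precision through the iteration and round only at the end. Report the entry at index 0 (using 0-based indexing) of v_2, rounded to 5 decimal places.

0.57692

Dv0 = (4.000000, 5.000000); divide by 5.000000 → v1 = (0.800000, 1.000000)
Dv1 = (3.000000, 5.200000); divide by 5.200000 → v2 = (0.576923, 1.000000)
Requested entry of v2: 15/26 = 0.57692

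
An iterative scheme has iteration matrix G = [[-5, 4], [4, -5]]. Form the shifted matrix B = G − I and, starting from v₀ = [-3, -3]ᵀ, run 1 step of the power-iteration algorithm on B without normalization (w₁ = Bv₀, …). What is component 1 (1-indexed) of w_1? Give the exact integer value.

6

B = G − I has rows (-6, 4); (4, -6)
w1 = Bv₀ = (6, 6)
Requested component of w1: 6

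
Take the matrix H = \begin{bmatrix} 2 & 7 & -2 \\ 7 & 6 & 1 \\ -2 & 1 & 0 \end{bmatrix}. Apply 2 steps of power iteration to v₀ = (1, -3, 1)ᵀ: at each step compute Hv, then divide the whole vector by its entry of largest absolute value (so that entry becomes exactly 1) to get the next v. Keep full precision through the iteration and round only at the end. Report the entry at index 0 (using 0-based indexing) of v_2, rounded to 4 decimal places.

Hv0 = (-21.00000, -10.00000, -5.00000); divide by -21.00000 → v1 = (1.00000, 0.47619, 0.23810)
Hv1 = (4.85714, 10.09524, -1.52381); divide by 10.09524 → v2 = (0.48113, 1.00000, -0.15094)
Requested entry of v2: -102/-212 = 0.4811

0.4811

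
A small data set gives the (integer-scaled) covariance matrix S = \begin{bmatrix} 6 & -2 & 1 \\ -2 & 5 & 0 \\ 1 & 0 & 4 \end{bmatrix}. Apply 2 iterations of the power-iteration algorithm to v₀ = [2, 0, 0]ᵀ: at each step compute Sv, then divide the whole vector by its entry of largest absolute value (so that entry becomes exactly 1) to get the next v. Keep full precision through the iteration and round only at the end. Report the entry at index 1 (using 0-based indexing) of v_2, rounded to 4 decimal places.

Sv0 = (12.00000, -4.00000, 2.00000); divide by 12.00000 → v1 = (1.00000, -0.33333, 0.16667)
Sv1 = (6.83333, -3.66667, 1.66667); divide by 6.83333 → v2 = (1.00000, -0.53659, 0.24390)
Requested entry of v2: -44/82 = -0.5366

-0.5366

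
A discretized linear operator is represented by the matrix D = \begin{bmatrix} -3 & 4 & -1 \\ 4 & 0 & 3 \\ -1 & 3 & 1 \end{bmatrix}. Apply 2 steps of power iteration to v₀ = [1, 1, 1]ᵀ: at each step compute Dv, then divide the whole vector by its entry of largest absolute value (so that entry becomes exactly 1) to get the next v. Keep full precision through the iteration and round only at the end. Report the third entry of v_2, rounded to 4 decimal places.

0.9600

Dv0 = (0.00000, 7.00000, 3.00000); divide by 7.00000 → v1 = (0.00000, 1.00000, 0.42857)
Dv1 = (3.57143, 1.28571, 3.42857); divide by 3.57143 → v2 = (1.00000, 0.36000, 0.96000)
Requested entry of v2: 24/25 = 0.9600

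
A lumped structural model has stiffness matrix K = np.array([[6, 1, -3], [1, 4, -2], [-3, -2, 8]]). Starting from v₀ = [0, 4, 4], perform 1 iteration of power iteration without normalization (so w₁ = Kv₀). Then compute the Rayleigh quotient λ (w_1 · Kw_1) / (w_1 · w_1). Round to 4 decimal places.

w1 = Kv₀ = (6·0 + 1·4 + (-3)·4; 1·0 + 4·4 + (-2)·4; (-3)·0 + (-2)·4 + 8·4) = (-8, 8, 24)
Kw1 = (-112, -24, 200)
w1·Kw1 = (-8)·(-112) + 8·(-24) + 24·200 = 5504; w1·w1 = (-8)·(-8) + 8·8 + 24·24 = 704
λ ≈ 5504/704 = 7.8182

λ ≈ 7.8182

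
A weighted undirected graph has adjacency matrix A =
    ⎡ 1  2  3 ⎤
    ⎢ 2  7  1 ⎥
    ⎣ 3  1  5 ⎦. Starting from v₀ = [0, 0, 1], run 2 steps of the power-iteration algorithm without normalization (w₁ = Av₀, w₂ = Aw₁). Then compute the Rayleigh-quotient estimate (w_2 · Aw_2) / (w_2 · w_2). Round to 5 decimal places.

8.05182

w1 = Av₀ = (1·0 + 2·0 + 3·1; 2·0 + 7·0 + 1·1; 3·0 + 1·0 + 5·1) = (3, 1, 5)
w2 = Aw1 = (1·3 + 2·1 + 3·5; 2·3 + 7·1 + 1·5; 3·3 + 1·1 + 5·5) = (20, 18, 35)
Aw2 = (161, 201, 253)
w2·Aw2 = 20·161 + 18·201 + 35·253 = 15693; w2·w2 = 20·20 + 18·18 + 35·35 = 1949
λ ≈ 15693/1949 = 8.05182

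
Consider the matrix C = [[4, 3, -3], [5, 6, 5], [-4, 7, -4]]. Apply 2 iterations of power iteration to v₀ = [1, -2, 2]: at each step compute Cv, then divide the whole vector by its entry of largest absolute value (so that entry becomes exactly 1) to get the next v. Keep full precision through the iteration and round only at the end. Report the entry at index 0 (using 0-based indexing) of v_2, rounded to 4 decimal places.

Cv0 = (-8.00000, 3.00000, -26.00000); divide by -26.00000 → v1 = (0.30769, -0.11538, 1.00000)
Cv1 = (-2.11538, 5.84615, -6.03846); divide by -6.03846 → v2 = (0.35032, -0.96815, 1.00000)
Requested entry of v2: 55/157 = 0.3503

0.3503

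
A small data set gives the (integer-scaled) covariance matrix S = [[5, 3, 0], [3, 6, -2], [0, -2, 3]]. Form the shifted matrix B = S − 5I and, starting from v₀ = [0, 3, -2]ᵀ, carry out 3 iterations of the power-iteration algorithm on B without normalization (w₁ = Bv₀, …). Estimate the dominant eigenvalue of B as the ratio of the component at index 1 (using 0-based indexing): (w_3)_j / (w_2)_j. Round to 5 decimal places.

B = S − 5I has rows (0, 3, 0); (3, 1, -2); (0, -2, -2)
w1 = Bv₀ = (9, 7, -2)
w2 = Bw1 = (21, 38, -10)
w3 = Bw2 = (114, 121, -56)
Ratio: 121/38 = 3.18421

μ ≈ 3.18421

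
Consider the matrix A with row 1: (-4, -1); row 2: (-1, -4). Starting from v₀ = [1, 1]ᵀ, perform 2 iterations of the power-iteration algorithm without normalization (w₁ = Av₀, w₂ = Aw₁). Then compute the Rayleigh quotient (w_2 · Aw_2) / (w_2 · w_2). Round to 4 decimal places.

λ ≈ -5.0000

w1 = Av₀ = ((-4)·1 + (-1)·1; (-1)·1 + (-4)·1) = (-5, -5)
w2 = Aw1 = ((-4)·(-5) + (-1)·(-5); (-1)·(-5) + (-4)·(-5)) = (25, 25)
Aw2 = (-125, -125)
w2·Aw2 = 25·(-125) + 25·(-125) = -6250; w2·w2 = 25·25 + 25·25 = 1250
λ ≈ -6250/1250 = -5.0000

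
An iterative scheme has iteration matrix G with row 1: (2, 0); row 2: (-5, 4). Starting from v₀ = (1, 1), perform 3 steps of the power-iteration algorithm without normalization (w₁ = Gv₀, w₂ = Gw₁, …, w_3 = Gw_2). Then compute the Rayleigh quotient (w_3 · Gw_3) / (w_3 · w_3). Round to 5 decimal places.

4.49863

w1 = Gv₀ = (2·1 + 0·1; (-5)·1 + 4·1) = (2, -1)
w2 = Gw1 = (2·2 + 0·(-1); (-5)·2 + 4·(-1)) = (4, -14)
w3 = Gw2 = (8, -76)
Gw3 = (16, -344)
w3·Gw3 = 8·16 + (-76)·(-344) = 26272; w3·w3 = 8·8 + (-76)·(-76) = 5840
λ ≈ 26272/5840 = 4.49863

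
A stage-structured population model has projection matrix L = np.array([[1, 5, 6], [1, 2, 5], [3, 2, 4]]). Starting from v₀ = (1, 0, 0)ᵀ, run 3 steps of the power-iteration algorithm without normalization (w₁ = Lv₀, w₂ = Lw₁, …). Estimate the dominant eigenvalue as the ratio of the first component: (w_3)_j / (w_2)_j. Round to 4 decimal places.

9.0000

w1 = Lv₀ = (1·1 + 5·0 + 6·0; 1·1 + 2·0 + 5·0; 3·1 + 2·0 + 4·0) = (1, 1, 3)
w2 = Lw1 = (1·1 + 5·1 + 6·3; 1·1 + 2·1 + 5·3; 3·1 + 2·1 + 4·3) = (24, 18, 17)
w3 = Lw2 = (216, 145, 176)
Ratio at component: 216 / 24 = 9.0000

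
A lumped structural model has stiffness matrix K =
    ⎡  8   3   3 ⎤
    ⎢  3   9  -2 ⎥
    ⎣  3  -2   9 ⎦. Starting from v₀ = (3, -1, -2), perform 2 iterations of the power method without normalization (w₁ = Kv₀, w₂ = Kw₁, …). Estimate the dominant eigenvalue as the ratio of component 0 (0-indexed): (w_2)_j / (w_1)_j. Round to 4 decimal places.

w1 = Kv₀ = (8·3 + 3·(-1) + 3·(-2); 3·3 + 9·(-1) + (-2)·(-2); 3·3 + (-2)·(-1) + 9·(-2)) = (15, 4, -7)
w2 = Kw1 = (8·15 + 3·4 + 3·(-7); 3·15 + 9·4 + (-2)·(-7); 3·15 + (-2)·4 + 9·(-7)) = (111, 95, -26)
Ratio at component: 111 / 15 = 7.4000

λ ≈ 7.4000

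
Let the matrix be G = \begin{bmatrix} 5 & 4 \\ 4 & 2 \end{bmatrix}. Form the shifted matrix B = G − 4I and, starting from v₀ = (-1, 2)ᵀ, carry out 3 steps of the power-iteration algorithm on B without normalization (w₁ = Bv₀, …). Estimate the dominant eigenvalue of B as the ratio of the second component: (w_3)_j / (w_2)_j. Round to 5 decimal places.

-4.27273

B = G − 4I has rows (1, 4); (4, -2)
w1 = Bv₀ = (7, -8)
w2 = Bw1 = (-25, 44)
w3 = Bw2 = (151, -188)
Ratio: -188/44 = -4.27273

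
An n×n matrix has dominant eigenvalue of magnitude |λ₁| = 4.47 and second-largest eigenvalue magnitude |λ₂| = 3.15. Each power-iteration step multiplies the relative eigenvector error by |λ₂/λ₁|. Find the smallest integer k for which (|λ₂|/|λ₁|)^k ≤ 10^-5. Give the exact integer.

33

|λ₂/λ₁| = 3.15/4.47 = 0.70470
Need k ≥ ln(10^-5) / ln(0.70470) = -11.5129 / -0.3500 ≈ 32.895
Smallest integer k satisfying the bound: 33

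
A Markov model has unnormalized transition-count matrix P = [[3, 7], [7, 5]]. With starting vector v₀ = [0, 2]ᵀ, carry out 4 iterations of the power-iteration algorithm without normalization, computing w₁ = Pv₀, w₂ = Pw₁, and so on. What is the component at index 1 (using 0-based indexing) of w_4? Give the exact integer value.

w1 = Pv₀ = (3·0 + 7·2; 7·0 + 5·2) = (14, 10)
w2 = Pw1 = (3·14 + 7·10; 7·14 + 5·10) = (112, 148)
w3 = Pw2 = (1372, 1524)
w4 = Pw3 = (14784, 17224)
The requested component of w4 is 17224.

17224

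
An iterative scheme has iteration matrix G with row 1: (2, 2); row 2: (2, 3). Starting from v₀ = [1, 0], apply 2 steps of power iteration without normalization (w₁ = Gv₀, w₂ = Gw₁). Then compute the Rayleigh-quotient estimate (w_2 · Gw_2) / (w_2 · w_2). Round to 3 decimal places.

w1 = Gv₀ = (2·1 + 2·0; 2·1 + 3·0) = (2, 2)
w2 = Gw1 = (2·2 + 2·2; 2·2 + 3·2) = (8, 10)
Gw2 = (36, 46)
w2·Gw2 = 8·36 + 10·46 = 748; w2·w2 = 8·8 + 10·10 = 164
λ ≈ 748/164 = 4.561

λ ≈ 4.561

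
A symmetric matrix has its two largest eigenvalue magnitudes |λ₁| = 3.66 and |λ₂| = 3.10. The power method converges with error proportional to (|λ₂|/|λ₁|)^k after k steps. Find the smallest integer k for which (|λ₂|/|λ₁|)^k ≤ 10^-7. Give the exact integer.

|λ₂/λ₁| = 3.10/3.66 = 0.84699
Need k ≥ ln(10^-7) / ln(0.84699) = -16.1181 / -0.1661 ≈ 97.061
Smallest integer k satisfying the bound: 98

98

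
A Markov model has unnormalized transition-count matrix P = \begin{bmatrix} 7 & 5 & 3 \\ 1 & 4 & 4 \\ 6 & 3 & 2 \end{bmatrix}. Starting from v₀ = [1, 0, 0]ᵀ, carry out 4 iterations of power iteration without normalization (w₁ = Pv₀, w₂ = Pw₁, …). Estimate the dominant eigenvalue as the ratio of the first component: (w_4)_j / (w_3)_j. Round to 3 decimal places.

w1 = Pv₀ = (7, 1, 6)
w2 = Pw1 = (72, 35, 57)
w3 = Pw2 = (850, 440, 651)
w4 = Pw3 = (10103, 5214, 7722)
Ratio at component: 10103 / 850 = 11.886

λ ≈ 11.886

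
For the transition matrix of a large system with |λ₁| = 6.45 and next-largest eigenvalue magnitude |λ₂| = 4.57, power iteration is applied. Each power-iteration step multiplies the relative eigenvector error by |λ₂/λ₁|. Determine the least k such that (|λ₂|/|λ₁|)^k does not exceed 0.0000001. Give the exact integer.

|λ₂/λ₁| = 4.57/6.45 = 0.70853
Need k ≥ ln(0.0000001) / ln(0.70853) = -16.1181 / -0.3446 ≈ 46.778
Smallest integer k satisfying the bound: 47

47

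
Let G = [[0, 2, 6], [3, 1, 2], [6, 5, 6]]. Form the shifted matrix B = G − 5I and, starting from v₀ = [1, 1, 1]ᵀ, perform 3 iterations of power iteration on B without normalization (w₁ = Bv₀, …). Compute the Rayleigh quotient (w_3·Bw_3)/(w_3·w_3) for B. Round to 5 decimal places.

B = G − 5I has rows (-5, 2, 6); (3, -4, 2); (6, 5, 1)
w1 = Bv₀ = ((-5)·1 + 2·1 + 6·1; 3·1 + (-4)·1 + 2·1; 6·1 + 5·1 + 1·1) = (3, 1, 12)
w2 = Bw1 = ((-5)·3 + 2·1 + 6·12; 3·3 + (-4)·1 + 2·12; 6·3 + 5·1 + 1·12) = (59, 29, 35)
w3 = Bw2 = (-27, 131, 534)
Bw3 = (3601, 463, 1027)
w3·Bw3 = 511844; w3·w3 = 303046; μ ≈ 511844/303046 = 1.68900

1.68900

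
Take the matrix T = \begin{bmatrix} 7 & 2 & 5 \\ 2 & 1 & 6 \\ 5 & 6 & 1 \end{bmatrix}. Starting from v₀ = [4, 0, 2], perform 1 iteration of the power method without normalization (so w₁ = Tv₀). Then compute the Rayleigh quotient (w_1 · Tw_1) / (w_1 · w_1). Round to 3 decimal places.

w1 = Tv₀ = (7·4 + 2·0 + 5·2; 2·4 + 1·0 + 6·2; 5·4 + 6·0 + 1·2) = (38, 20, 22)
Tw1 = (416, 228, 332)
w1·Tw1 = 38·416 + 20·228 + 22·332 = 27672; w1·w1 = 38·38 + 20·20 + 22·22 = 2328
λ ≈ 27672/2328 = 11.887

11.887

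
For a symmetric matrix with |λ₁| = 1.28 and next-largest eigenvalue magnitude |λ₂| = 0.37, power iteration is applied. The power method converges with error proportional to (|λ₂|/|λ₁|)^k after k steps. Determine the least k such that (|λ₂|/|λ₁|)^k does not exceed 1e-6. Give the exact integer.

|λ₂/λ₁| = 0.37/1.28 = 0.28906
Need k ≥ ln(1e-6) / ln(0.28906) = -13.8155 / -1.2411 ≈ 11.132
Smallest integer k satisfying the bound: 12

12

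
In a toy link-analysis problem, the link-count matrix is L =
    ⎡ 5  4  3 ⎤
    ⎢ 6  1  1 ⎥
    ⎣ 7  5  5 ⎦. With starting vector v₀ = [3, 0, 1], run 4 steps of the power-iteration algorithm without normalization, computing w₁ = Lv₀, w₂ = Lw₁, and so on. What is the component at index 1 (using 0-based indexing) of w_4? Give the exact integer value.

23506

w1 = Lv₀ = (18, 19, 26)
w2 = Lw1 = (244, 153, 351)
w3 = Lw2 = (2885, 1968, 4228)
w4 = Lw3 = (34981, 23506, 51175)
The requested component of w4 is 23506.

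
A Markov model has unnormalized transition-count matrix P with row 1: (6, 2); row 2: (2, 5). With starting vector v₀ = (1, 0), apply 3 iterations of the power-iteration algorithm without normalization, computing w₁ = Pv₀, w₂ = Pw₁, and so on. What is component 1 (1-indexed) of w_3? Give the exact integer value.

w1 = Pv₀ = (6, 2)
w2 = Pw1 = (40, 22)
w3 = Pw2 = (284, 190)
The requested component of w3 is 284.

284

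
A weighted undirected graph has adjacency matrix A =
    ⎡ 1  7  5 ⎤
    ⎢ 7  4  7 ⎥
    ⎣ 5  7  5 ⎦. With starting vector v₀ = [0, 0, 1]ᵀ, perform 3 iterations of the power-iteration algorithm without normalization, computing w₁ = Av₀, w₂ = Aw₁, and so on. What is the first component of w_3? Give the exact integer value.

1260

w1 = Av₀ = (1·0 + 7·0 + 5·1; 7·0 + 4·0 + 7·1; 5·0 + 7·0 + 5·1) = (5, 7, 5)
w2 = Aw1 = (1·5 + 7·7 + 5·5; 7·5 + 4·7 + 7·5; 5·5 + 7·7 + 5·5) = (79, 98, 99)
w3 = Aw2 = (1260, 1638, 1576)
The requested component of w3 is 1260.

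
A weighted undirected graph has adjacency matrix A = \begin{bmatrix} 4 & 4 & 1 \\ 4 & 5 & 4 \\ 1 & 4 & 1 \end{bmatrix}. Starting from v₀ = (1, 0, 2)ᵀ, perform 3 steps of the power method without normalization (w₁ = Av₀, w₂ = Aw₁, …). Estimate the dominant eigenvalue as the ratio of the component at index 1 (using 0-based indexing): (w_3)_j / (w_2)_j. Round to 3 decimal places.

10.500

w1 = Av₀ = (4·1 + 4·0 + 1·2; 4·1 + 5·0 + 4·2; 1·1 + 4·0 + 1·2) = (6, 12, 3)
w2 = Aw1 = (4·6 + 4·12 + 1·3; 4·6 + 5·12 + 4·3; 1·6 + 4·12 + 1·3) = (75, 96, 57)
w3 = Aw2 = (741, 1008, 516)
Ratio at component: 1008 / 96 = 10.500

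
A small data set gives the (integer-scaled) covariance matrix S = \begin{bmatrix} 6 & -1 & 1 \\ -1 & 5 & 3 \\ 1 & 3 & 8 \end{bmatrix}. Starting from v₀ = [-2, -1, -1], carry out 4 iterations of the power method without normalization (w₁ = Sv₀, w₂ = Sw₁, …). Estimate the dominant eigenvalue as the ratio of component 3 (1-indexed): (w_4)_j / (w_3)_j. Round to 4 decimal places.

w1 = Sv₀ = (-12, -6, -13)
w2 = Sw1 = (-79, -57, -134)
w3 = Sw2 = (-551, -608, -1322)
w4 = Sw3 = (-4020, -6455, -12951)
Ratio at component: -12951 / -1322 = 9.7965

λ ≈ 9.7965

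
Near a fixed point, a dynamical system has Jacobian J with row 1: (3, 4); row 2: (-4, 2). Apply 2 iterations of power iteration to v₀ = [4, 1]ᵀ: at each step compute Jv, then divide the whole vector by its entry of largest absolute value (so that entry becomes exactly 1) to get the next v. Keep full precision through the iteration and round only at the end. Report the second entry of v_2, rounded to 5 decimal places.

Jv0 = (16.000000, -14.000000); divide by 16.000000 → v1 = (1.000000, -0.875000)
Jv1 = (-0.500000, -5.750000); divide by -5.750000 → v2 = (0.086957, 1.000000)
Requested entry of v2: -92/-92 = 1.00000

1.00000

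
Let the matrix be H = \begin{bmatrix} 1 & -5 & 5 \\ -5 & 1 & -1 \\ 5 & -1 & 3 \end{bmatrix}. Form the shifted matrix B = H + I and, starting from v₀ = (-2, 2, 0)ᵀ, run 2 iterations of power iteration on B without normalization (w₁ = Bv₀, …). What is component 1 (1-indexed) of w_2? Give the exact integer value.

B = H + I has rows (2, -5, 5); (-5, 2, -1); (5, -1, 4)
w1 = Bv₀ = (2·(-2) + (-5)·2 + 5·0; (-5)·(-2) + 2·2 + (-1)·0; 5·(-2) + (-1)·2 + 4·0) = (-14, 14, -12)
w2 = Bw1 = (2·(-14) + (-5)·14 + 5·(-12); (-5)·(-14) + 2·14 + (-1)·(-12); 5·(-14) + (-1)·14 + 4·(-12)) = (-158, 110, -132)
Requested component of w2: -158

-158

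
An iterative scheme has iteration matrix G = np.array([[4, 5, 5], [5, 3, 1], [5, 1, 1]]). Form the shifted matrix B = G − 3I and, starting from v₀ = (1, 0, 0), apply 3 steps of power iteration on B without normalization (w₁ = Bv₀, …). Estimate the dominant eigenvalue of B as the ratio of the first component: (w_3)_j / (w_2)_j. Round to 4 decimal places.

1.9804

B = G − 3I has rows (1, 5, 5); (5, 0, 1); (5, 1, -2)
w1 = Bv₀ = (1, 5, 5)
w2 = Bw1 = (51, 10, 0)
w3 = Bw2 = (101, 255, 265)
Ratio: 101/51 = 1.9804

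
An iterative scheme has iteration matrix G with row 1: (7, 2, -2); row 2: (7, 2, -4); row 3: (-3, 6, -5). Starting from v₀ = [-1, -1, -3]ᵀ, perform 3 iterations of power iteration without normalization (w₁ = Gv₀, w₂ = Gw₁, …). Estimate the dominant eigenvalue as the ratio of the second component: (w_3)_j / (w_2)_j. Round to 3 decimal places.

w1 = Gv₀ = (7·(-1) + 2·(-1) + (-2)·(-3); 7·(-1) + 2·(-1) + (-4)·(-3); (-3)·(-1) + 6·(-1) + (-5)·(-3)) = (-3, 3, 12)
w2 = Gw1 = (7·(-3) + 2·3 + (-2)·12; 7·(-3) + 2·3 + (-4)·12; (-3)·(-3) + 6·3 + (-5)·12) = (-39, -63, -33)
w3 = Gw2 = (-333, -267, -96)
Ratio at component: -267 / -63 = 4.238

4.238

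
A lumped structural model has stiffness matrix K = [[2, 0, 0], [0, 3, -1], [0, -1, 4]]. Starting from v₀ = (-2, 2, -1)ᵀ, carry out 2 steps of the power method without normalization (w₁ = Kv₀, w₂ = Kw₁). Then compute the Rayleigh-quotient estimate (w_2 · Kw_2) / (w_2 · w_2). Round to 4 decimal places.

λ ≈ 4.4658

w1 = Kv₀ = (-4, 7, -6)
w2 = Kw1 = (-8, 27, -31)
Kw2 = (-16, 112, -151)
w2·Kw2 = (-8)·(-16) + 27·112 + (-31)·(-151) = 7833; w2·w2 = (-8)·(-8) + 27·27 + (-31)·(-31) = 1754
λ ≈ 7833/1754 = 4.4658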